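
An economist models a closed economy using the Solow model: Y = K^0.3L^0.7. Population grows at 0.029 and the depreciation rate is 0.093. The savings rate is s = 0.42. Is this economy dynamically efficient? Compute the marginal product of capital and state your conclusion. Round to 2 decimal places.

Capital per worker breaks even when investment replaces (n + δ)·k; here n + δ = 0.122.
Steady-state k*: s·k^0.3 = 0.122·k gives k* = (0.42/0.122)^(1/0.7) ≈ 5.8477.
MPK = 0.3·5.8477^(-0.7) ≈ 0.0871.
MPK < n+δ = 0.122, so the economy is dynamically inefficient (over-saving).

dynamically inefficient; MPK ≈ 0.09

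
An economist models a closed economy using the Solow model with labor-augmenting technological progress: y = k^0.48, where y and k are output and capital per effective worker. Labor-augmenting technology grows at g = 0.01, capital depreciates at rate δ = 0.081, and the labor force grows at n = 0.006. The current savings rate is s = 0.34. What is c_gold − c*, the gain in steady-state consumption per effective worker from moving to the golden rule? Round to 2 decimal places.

Δc ≈ 0.17

n + g + δ = 0.006 + 0.01 + 0.081 = 0.097.
Current steady state (s = 0.34): k* = (0.34/0.097)^(1/0.52) ≈ 11.1561, y* = 11.1561^0.48 ≈ 3.1828, c* = (1−0.34)·3.1828 ≈ 2.1006.
Maximizing c = f(k) − (n+g+δ)·k gives f'(k) = n+g+δ, i.e. 0.48·k^(0.48−1) = 0.097, so k_gold = (0.48/0.097)^(1/0.52) ≈ 21.6530.
y_gold = 21.6530^0.48 ≈ 4.3757, c_gold = y_gold − 0.097·k_gold ≈ 2.2754.
Gain: Δc = 2.2754 − 2.1006 ≈ 0.1747.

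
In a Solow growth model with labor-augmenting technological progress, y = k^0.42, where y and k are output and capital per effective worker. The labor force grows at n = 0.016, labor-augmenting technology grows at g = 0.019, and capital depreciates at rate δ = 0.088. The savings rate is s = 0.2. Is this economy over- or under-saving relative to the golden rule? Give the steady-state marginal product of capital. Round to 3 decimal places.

under-saving; MPK ≈ 0.258

The effective depreciation rate is n + g + δ = 0.016 + 0.019 + 0.088 = 0.123.
Steady-state k*: s·k^0.42 = 0.123·k gives k* = (0.2/0.123)^(1/0.58) ≈ 2.3121.
MPK = 0.42·2.3121^(-0.58) ≈ 0.2583.
MPK > n+g+δ = 0.123, so the economy is dynamically efficient (under-saving).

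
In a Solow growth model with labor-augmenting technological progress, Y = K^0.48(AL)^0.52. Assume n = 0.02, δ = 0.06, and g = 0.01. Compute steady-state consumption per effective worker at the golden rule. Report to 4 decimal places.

c_gold ≈ 2.4383

The effective depreciation rate is n + g + δ = 0.02 + 0.01 + 0.06 = 0.09.
Maximizing c = f(k) − (n+g+δ)·k gives f'(k) = n+g+δ, i.e. 0.48·k^(0.48−1) = 0.09, so k_gold = (0.48/0.09)^(1/0.52) ≈ 25.0077.
y_gold = 25.0077^0.48 ≈ 4.6890.
c_gold = y_gold − (n+g+δ)·k_gold = 4.6890 − 0.09·25.0077 ≈ 2.4383.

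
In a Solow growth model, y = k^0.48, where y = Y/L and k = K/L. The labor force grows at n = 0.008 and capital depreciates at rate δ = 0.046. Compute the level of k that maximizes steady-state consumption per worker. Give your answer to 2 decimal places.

k_gold ≈ 66.79

Break-even investment rate: n + δ = 0.008 + 0.046 = 0.054.
Setting f'(k) = n+δ gives 0.48·k^(0.48−1) = 0.054, hence k_gold = (0.48/0.054)^(1/0.52) ≈ 66.7893.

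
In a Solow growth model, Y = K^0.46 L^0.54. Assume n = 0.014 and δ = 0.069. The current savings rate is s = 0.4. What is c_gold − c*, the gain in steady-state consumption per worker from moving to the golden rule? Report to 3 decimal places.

Capital per worker breaks even when investment replaces (n + δ)·k; here n + δ = 0.083.
Current steady state (s = 0.4): k* = (0.4/0.083)^(1/0.54) ≈ 18.3985, y* = 18.3985^0.46 ≈ 3.8177, c* = (1−0.4)·3.8177 ≈ 2.2906.
At the golden rule the marginal product of capital equals n+δ: 0.46·k^(0.46−1) = 0.083. Solving, k_gold = (0.46/0.083)^(1/0.54) ≈ 23.8333.
y_gold = 23.8333^0.46 ≈ 4.3004, c_gold = y_gold − 0.083·k_gold ≈ 2.3222.
Gain: Δc = 2.3222 − 2.2906 ≈ 0.0316.

Δc ≈ 0.032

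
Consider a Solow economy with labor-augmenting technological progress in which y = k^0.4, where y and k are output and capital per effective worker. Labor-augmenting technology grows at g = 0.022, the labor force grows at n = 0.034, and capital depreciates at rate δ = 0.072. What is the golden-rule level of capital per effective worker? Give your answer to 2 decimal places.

Capital per effective worker breaks even when investment replaces (n + g + δ)·k; here n + g + δ = 0.128.
Maximizing c = f(k) − (n+g+δ)·k gives f'(k) = n+g+δ, i.e. 0.4·k^(0.4−1) = 0.128, so k_gold = (0.4/0.128)^(1/0.6) ≈ 6.6796.

k_gold ≈ 6.68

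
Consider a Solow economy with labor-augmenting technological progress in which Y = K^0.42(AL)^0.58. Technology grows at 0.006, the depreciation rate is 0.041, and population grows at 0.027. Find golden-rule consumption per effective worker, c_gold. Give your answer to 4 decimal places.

c_gold ≈ 2.0391

The effective depreciation rate is n + g + δ = 0.027 + 0.006 + 0.041 = 0.074.
Setting f'(k) = n+g+δ gives 0.42·k^(0.42−1) = 0.074, hence k_gold = (0.42/0.074)^(1/0.58) ≈ 19.9540.
y_gold = 19.9540^0.42 ≈ 3.5157.
c_gold = y_gold − (n+g+δ)·k_gold = 3.5157 − 0.074·19.9540 ≈ 2.0391.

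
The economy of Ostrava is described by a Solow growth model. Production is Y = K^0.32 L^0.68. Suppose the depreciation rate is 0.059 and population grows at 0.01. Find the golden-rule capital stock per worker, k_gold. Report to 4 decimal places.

Break-even investment rate: n + δ = 0.01 + 0.059 = 0.069.
Setting f'(k) = n+δ gives 0.32·k^(0.32−1) = 0.069, hence k_gold = (0.32/0.069)^(1/0.68) ≈ 9.5467.

k_gold ≈ 9.5467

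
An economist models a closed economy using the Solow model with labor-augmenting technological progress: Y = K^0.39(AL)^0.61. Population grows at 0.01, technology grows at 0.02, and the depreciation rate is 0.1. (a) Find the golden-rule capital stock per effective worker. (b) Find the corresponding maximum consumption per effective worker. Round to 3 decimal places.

(a) k_gold ≈ 6.056; (b) c_gold ≈ 1.231

n + g + δ = 0.01 + 0.02 + 0.1 = 0.13.
Setting f'(k) = n+g+δ gives 0.39·k^(0.39−1) = 0.13, hence k_gold = (0.39/0.13)^(1/0.61) ≈ 6.0557.
y_gold = 6.0557^0.39 ≈ 2.0186; c_gold = y_gold − 0.13·k_gold ≈ 1.2313.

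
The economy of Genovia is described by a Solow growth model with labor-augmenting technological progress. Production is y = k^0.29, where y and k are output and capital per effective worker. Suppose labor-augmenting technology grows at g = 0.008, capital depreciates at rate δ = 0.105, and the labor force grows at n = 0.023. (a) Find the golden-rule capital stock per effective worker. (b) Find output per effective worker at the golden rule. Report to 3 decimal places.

(a) k_gold ≈ 2.905; (b) y_gold ≈ 1.362

n + g + δ = 0.023 + 0.008 + 0.105 = 0.136.
Setting f'(k) = n+g+δ gives 0.29·k^(0.29−1) = 0.136, hence k_gold = (0.29/0.136)^(1/0.71) ≈ 2.9052.
y_gold = 2.9052^0.29 ≈ 1.3625.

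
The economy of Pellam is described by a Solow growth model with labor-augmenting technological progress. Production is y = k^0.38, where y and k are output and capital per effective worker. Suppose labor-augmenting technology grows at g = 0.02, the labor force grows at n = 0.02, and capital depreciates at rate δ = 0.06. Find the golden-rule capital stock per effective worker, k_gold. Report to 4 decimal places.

n + g + δ = 0.02 + 0.02 + 0.06 = 0.1.
Maximizing c = f(k) − (n+g+δ)·k gives f'(k) = n+g+δ, i.e. 0.38·k^(0.38−1) = 0.1, so k_gold = (0.38/0.1)^(1/0.62) ≈ 8.6126.

k_gold ≈ 8.6126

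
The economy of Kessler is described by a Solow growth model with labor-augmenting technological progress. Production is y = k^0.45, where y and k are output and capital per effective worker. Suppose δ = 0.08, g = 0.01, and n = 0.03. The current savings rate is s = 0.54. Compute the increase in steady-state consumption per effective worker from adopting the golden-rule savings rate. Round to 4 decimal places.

Δc ≈ 0.0472

The effective depreciation rate is n + g + δ = 0.03 + 0.01 + 0.08 = 0.12.
Current steady state (s = 0.54): k* = (0.54/0.12)^(1/0.55) ≈ 15.4049, y* = 15.4049^0.45 ≈ 3.4233, c* = (1−0.54)·3.4233 ≈ 1.5747.
Golden rule sets MPK = n+g+δ: 0.45·k^(0.45−1) = 0.12, so k_gold = (0.45/0.12)^(1/0.55) ≈ 11.0584.
y_gold = 11.0584^0.45 ≈ 2.9489, c_gold = y_gold − 0.12·k_gold ≈ 1.6219.
Gain: Δc = 1.6219 − 1.5747 ≈ 0.0472.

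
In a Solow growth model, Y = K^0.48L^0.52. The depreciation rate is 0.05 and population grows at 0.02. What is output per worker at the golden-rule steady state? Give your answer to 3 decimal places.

y_gold ≈ 5.913

The effective depreciation rate is n + δ = 0.02 + 0.05 = 0.07.
At the golden rule the marginal product of capital equals n+δ: 0.48·k^(0.48−1) = 0.07. Solving, k_gold = (0.48/0.07)^(1/0.52) ≈ 40.5478.
Output: y_gold = k_gold^0.48 = 40.5478^0.48 ≈ 5.9132.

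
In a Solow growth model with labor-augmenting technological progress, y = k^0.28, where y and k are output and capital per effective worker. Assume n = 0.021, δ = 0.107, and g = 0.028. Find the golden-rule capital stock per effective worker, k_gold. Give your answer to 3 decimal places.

Break-even investment rate: n + g + δ = 0.021 + 0.028 + 0.107 = 0.156.
Maximizing c = f(k) − (n+g+δ)·k gives f'(k) = n+g+δ, i.e. 0.28·k^(0.28−1) = 0.156, so k_gold = (0.28/0.156)^(1/0.72) ≈ 2.2533.

k_gold ≈ 2.253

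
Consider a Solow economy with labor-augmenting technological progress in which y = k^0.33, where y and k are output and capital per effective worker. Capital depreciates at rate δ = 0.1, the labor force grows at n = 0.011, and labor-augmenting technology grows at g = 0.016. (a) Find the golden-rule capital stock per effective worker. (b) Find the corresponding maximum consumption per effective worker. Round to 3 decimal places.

(a) k_gold ≈ 4.159; (b) c_gold ≈ 1.072

n + g + δ = 0.011 + 0.016 + 0.1 = 0.127.
Golden rule sets MPK = n+g+δ: 0.33·k^(0.33−1) = 0.127, so k_gold = (0.33/0.127)^(1/0.67) ≈ 4.1588.
y_gold = 4.1588^0.33 ≈ 1.6005; c_gold = y_gold − 0.127·k_gold ≈ 1.0723.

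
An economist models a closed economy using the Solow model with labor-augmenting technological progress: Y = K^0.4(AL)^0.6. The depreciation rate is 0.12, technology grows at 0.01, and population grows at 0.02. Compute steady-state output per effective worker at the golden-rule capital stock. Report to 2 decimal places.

y_gold ≈ 1.92

Capital per effective worker breaks even when investment replaces (n + g + δ)·k; here n + g + δ = 0.15.
Maximizing c = f(k) − (n+g+δ)·k gives f'(k) = n+g+δ, i.e. 0.4·k^(0.4−1) = 0.15, so k_gold = (0.4/0.15)^(1/0.6) ≈ 5.1280.
Output: y_gold = k_gold^0.4 = 5.1280^0.4 ≈ 1.9230.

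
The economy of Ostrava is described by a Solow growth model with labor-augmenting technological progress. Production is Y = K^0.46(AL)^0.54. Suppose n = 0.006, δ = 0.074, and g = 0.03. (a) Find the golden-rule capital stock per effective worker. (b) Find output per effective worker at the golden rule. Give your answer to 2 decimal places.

n + g + δ = 0.006 + 0.03 + 0.074 = 0.11.
At the golden rule the marginal product of capital equals n+g+δ: 0.46·k^(0.46−1) = 0.11. Solving, k_gold = (0.46/0.11)^(1/0.54) ≈ 14.1474.
y_gold = 14.1474^0.46 ≈ 3.3831.

(a) k_gold ≈ 14.15; (b) y_gold ≈ 3.38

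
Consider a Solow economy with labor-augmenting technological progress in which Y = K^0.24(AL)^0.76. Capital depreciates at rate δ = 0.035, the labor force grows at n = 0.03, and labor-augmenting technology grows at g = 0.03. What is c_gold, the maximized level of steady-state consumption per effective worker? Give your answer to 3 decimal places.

Capital per effective worker breaks even when investment replaces (n + g + δ)·k; here n + g + δ = 0.095.
Maximizing c = f(k) − (n+g+δ)·k gives f'(k) = n+g+δ, i.e. 0.24·k^(0.24−1) = 0.095, so k_gold = (0.24/0.095)^(1/0.76) ≈ 3.3852.
y_gold = 3.3852^0.24 ≈ 1.3400.
c_gold = y_gold − (n+g+δ)·k_gold = 1.3400 − 0.095·3.3852 ≈ 1.0184.

c_gold ≈ 1.018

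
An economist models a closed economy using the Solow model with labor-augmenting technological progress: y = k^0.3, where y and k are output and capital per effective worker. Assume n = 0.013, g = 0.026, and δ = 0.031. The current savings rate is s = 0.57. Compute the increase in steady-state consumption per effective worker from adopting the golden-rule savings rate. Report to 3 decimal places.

The effective depreciation rate is n + g + δ = 0.013 + 0.026 + 0.031 = 0.07.
Current steady state (s = 0.57): k* = (0.57/0.07)^(1/0.7) ≈ 20.0037, y* = 20.0037^0.3 ≈ 2.4566, c* = (1−0.57)·2.4566 ≈ 1.0563.
Golden rule sets MPK = n+g+δ: 0.3·k^(0.3−1) = 0.07, so k_gold = (0.3/0.07)^(1/0.7) ≈ 7.9963.
y_gold = 7.9963^0.3 ≈ 1.8658, c_gold = y_gold − 0.07·k_gold ≈ 1.3061.
Gain: Δc = 1.3061 − 1.0563 ≈ 0.2497.

Δc ≈ 0.250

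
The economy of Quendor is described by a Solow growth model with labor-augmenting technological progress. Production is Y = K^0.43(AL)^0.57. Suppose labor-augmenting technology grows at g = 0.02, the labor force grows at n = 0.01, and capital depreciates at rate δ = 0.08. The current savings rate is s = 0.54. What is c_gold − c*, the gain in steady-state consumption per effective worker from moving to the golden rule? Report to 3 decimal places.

Capital per effective worker breaks even when investment replaces (n + g + δ)·k; here n + g + δ = 0.11.
Current steady state (s = 0.54): k* = (0.54/0.11)^(1/0.57) ≈ 16.3036, y* = 16.3036^0.43 ≈ 3.3211, c* = (1−0.54)·3.3211 ≈ 1.5277.
Setting f'(k) = n+g+δ gives 0.43·k^(0.43−1) = 0.11, hence k_gold = (0.43/0.11)^(1/0.57) ≈ 10.9328.
y_gold = 10.9328^0.43 ≈ 2.7968, c_gold = y_gold − 0.11·k_gold ≈ 1.5941.
Gain: Δc = 1.5941 − 1.5277 ≈ 0.0664.

Δc ≈ 0.066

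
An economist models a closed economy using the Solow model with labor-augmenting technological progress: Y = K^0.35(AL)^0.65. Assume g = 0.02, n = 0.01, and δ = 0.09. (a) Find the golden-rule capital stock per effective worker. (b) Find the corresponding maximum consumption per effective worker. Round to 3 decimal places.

(a) k_gold ≈ 5.191; (b) c_gold ≈ 1.157

Break-even investment rate: n + g + δ = 0.01 + 0.02 + 0.09 = 0.12.
Setting f'(k) = n+g+δ gives 0.35·k^(0.35−1) = 0.12, hence k_gold = (0.35/0.12)^(1/0.65) ≈ 5.1905.
y_gold = 5.1905^0.35 ≈ 1.7796; c_gold = y_gold − 0.12·k_gold ≈ 1.1567.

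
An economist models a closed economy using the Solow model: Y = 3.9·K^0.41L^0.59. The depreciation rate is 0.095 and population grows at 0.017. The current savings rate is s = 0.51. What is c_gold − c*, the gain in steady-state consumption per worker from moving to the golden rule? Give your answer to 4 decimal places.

Δc ≈ 0.4887

n + δ = 0.017 + 0.095 = 0.112.
Current steady state (s = 0.51): k* = (0.51·3.9/0.112)^(1/0.59) ≈ 131.1160, y* = 3.9·131.1160^0.41 ≈ 28.7941, c* = (1−0.51)·28.7941 ≈ 14.1091.
At the golden rule the marginal product of capital equals n+δ: 0.41·3.9·k^(0.41−1) = 0.112. Solving, k_gold = (0.41·3.9/0.112)^(1/0.59) ≈ 90.5734.
y_gold = 3.9·90.5734^0.41 ≈ 24.7420, c_gold = y_gold − 0.112·k_gold ≈ 14.5978.
Gain: Δc = 14.5978 − 14.1091 ≈ 0.4887.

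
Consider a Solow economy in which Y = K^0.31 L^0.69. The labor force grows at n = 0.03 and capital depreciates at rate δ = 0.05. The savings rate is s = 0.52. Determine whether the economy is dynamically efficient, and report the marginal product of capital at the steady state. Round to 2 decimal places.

dynamically inefficient; MPK ≈ 0.05

Break-even investment rate: n + δ = 0.03 + 0.05 = 0.08.
Steady-state k*: s·k^0.31 = 0.08·k gives k* = (0.52/0.08)^(1/0.69) ≈ 15.0708.
MPK = 0.31·15.0708^(-0.69) ≈ 0.0477.
MPK < n+δ = 0.08, so the economy is dynamically inefficient (over-saving).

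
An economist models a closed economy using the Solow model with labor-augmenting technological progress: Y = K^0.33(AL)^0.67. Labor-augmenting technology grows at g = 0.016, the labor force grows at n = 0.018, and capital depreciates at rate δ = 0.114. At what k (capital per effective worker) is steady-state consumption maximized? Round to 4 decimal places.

n + g + δ = 0.018 + 0.016 + 0.114 = 0.148.
Maximizing c = f(k) − (n+g+δ)·k gives f'(k) = n+g+δ, i.e. 0.33·k^(0.33−1) = 0.148, so k_gold = (0.33/0.148)^(1/0.67) ≈ 3.3096.

k_gold ≈ 3.3096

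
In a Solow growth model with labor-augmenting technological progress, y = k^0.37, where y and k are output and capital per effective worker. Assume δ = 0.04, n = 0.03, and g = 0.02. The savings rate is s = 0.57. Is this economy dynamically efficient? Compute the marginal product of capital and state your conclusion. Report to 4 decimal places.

dynamically inefficient; MPK ≈ 0.0584

The effective depreciation rate is n + g + δ = 0.03 + 0.02 + 0.04 = 0.09.
Steady-state k*: s·k^0.37 = 0.09·k gives k* = (0.57/0.09)^(1/0.63) ≈ 18.7255.
MPK = 0.37·18.7255^(-0.63) ≈ 0.0584.
MPK < n+g+δ = 0.09, so the economy is dynamically inefficient (over-saving).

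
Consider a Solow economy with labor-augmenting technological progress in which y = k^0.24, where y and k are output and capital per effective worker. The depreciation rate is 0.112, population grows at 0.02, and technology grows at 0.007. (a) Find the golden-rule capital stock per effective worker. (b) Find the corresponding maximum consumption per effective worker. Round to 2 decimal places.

(a) k_gold ≈ 2.05; (b) c_gold ≈ 0.90

n + g + δ = 0.02 + 0.007 + 0.112 = 0.139.
At the golden rule the marginal product of capital equals n+g+δ: 0.24·k^(0.24−1) = 0.139. Solving, k_gold = (0.24/0.139)^(1/0.76) ≈ 2.0516.
y_gold = 2.0516^0.24 ≈ 1.1882; c_gold = y_gold − 0.139·k_gold ≈ 0.9031.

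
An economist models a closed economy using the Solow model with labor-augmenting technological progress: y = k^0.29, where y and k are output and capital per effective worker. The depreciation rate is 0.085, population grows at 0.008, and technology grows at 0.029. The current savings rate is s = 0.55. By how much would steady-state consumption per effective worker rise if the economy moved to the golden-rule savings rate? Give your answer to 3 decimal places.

Δc ≈ 0.179

n + g + δ = 0.008 + 0.029 + 0.085 = 0.122.
Current steady state (s = 0.55): k* = (0.55/0.122)^(1/0.71) ≈ 8.3393, y* = 8.3393^0.29 ≈ 1.8498, c* = (1−0.55)·1.8498 ≈ 0.8324.
At the golden rule the marginal product of capital equals n+g+δ: 0.29·k^(0.29−1) = 0.122. Solving, k_gold = (0.29/0.122)^(1/0.71) ≈ 3.3856.
y_gold = 3.3856^0.29 ≈ 1.4243, c_gold = y_gold − 0.122·k_gold ≈ 1.0112.
Gain: Δc = 1.0112 − 0.8324 ≈ 0.1788.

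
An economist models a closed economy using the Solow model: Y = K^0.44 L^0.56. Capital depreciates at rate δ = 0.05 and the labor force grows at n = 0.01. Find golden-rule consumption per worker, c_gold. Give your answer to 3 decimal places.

Break-even investment rate: n + δ = 0.01 + 0.05 = 0.06.
Golden rule sets MPK = n+δ: 0.44·k^(0.44−1) = 0.06, so k_gold = (0.44/0.06)^(1/0.56) ≈ 35.0898.
y_gold = 35.0898^0.44 ≈ 4.7850.
c_gold = y_gold − (n+δ)·k_gold = 4.7850 − 0.06·35.0898 ≈ 2.6796.

c_gold ≈ 2.680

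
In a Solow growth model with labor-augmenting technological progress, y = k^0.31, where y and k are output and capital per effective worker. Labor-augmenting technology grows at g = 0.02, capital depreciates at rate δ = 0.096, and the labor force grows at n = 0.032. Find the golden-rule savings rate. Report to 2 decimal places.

Capital per effective worker breaks even when investment replaces (n + g + δ)·k; here n + g + δ = 0.148.
At the golden rule MPK = n+g+δ, and in any Cobb-Douglas steady state s = (n+g+δ)·k/y = MPK·k/y = capital's share 0.31.

s_gold = 0.31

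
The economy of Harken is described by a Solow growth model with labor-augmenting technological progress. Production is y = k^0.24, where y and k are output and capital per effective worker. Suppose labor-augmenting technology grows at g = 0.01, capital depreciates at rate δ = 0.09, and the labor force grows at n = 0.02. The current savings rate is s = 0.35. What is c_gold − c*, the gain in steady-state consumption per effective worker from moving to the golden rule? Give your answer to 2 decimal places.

Capital per effective worker breaks even when investment replaces (n + g + δ)·k; here n + g + δ = 0.12.
Current steady state (s = 0.35): k* = (0.35/0.12)^(1/0.76) ≈ 4.0897, y* = 4.0897^0.24 ≈ 1.4022, c* = (1−0.35)·1.4022 ≈ 0.9114.
Maximizing c = f(k) − (n+g+δ)·k gives f'(k) = n+g+δ, i.e. 0.24·k^(0.24−1) = 0.12, so k_gold = (0.24/0.12)^(1/0.76) ≈ 2.4894.
y_gold = 2.4894^0.24 ≈ 1.2447, c_gold = y_gold − 0.12·k_gold ≈ 0.9460.
Gain: Δc = 0.9460 − 0.9114 ≈ 0.0345.

Δc ≈ 0.03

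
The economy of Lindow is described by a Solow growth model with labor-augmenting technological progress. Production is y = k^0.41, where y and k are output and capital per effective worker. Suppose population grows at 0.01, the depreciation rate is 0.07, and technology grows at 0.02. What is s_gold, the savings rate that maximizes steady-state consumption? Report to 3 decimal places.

s_gold = 0.410

Break-even investment rate: n + g + δ = 0.01 + 0.02 + 0.07 = 0.1.
At the golden rule MPK = n+g+δ, and in any Cobb-Douglas steady state s = (n+g+δ)·k/y = MPK·k/y = capital's share 0.41.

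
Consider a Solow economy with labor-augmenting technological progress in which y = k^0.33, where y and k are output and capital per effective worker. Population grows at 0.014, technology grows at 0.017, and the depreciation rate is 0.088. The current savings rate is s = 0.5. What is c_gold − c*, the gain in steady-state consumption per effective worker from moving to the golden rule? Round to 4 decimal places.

Capital per effective worker breaks even when investment replaces (n + g + δ)·k; here n + g + δ = 0.119.
Current steady state (s = 0.5): k* = (0.5/0.119)^(1/0.67) ≈ 8.5208, y* = 8.5208^0.33 ≈ 2.0280, c* = (1−0.5)·2.0280 ≈ 1.0140.
At the golden rule the marginal product of capital equals n+g+δ: 0.33·k^(0.33−1) = 0.119. Solving, k_gold = (0.33/0.119)^(1/0.67) ≈ 4.5829.
y_gold = 4.5829^0.33 ≈ 1.6526, c_gold = y_gold − 0.119·k_gold ≈ 1.1073.
Gain: Δc = 1.1073 − 1.0140 ≈ 0.0933.

Δc ≈ 0.0933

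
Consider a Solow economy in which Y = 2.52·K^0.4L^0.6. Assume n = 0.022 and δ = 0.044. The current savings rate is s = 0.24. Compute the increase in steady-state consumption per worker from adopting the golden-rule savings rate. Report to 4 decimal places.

Δc ≈ 0.9207

Break-even investment rate: n + δ = 0.022 + 0.044 = 0.066.
Current steady state (s = 0.24): k* = (0.24·2.52/0.066)^(1/0.6) ≈ 40.1279, y* = 2.52·40.1279^0.4 ≈ 11.0352, c* = (1−0.24)·11.0352 ≈ 8.3867.
At the golden rule the marginal product of capital equals n+δ: 0.4·2.52·k^(0.4−1) = 0.066. Solving, k_gold = (0.4·2.52/0.066)^(1/0.6) ≈ 94.0144.
y_gold = 2.52·94.0144^0.4 ≈ 15.5124, c_gold = y_gold − 0.066·k_gold ≈ 9.3074.
Gain: Δc = 9.3074 − 8.3867 ≈ 0.9207.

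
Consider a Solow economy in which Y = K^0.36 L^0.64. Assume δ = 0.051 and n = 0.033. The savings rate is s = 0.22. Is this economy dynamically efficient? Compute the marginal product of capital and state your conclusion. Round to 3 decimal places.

dynamically efficient; MPK ≈ 0.137

n + δ = 0.033 + 0.051 = 0.084.
Steady-state k*: s·k^0.36 = 0.084·k gives k* = (0.22/0.084)^(1/0.64) ≈ 4.5014.
MPK = 0.36·4.5014^(-0.64) ≈ 0.1375.
MPK > n+δ = 0.084, so the economy is dynamically efficient (under-saving).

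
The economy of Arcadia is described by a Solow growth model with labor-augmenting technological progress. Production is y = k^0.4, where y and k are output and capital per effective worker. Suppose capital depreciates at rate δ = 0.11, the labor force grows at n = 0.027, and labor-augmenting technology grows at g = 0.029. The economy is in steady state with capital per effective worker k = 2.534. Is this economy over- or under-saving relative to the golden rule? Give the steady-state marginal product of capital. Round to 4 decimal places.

The effective depreciation rate is n + g + δ = 0.027 + 0.029 + 0.11 = 0.166.
MPK = 0.4·k^(0.4−1) = 0.4·2.534^(-0.6) ≈ 0.2290.
MPK > 0.166, so the economy is dynamically efficient (under-saving).

under-saving; MPK ≈ 0.2290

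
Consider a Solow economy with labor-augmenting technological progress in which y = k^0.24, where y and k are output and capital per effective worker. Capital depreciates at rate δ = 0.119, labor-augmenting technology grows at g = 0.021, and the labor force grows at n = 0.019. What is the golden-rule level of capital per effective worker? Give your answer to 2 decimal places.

Capital per effective worker breaks even when investment replaces (n + g + δ)·k; here n + g + δ = 0.159.
Setting f'(k) = n+g+δ gives 0.24·k^(0.24−1) = 0.159, hence k_gold = (0.24/0.159)^(1/0.76) ≈ 1.7190.

k_gold ≈ 1.72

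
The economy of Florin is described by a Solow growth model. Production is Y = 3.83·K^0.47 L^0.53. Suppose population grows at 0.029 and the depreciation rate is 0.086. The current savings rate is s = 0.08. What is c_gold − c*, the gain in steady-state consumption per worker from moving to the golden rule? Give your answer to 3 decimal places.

Capital per worker breaks even when investment replaces (n + δ)·k; here n + δ = 0.115.
Current steady state (s = 0.08): k* = (0.08·3.83/0.115)^(1/0.53) ≈ 6.3533, y* = 3.83·6.3533^0.47 ≈ 9.1329, c* = (1−0.08)·9.1329 ≈ 8.4023.
At the golden rule the marginal product of capital equals n+δ: 0.47·3.83·k^(0.47−1) = 0.115. Solving, k_gold = (0.47·3.83/0.115)^(1/0.53) ≈ 179.4568.
y_gold = 3.83·179.4568^0.47 ≈ 43.9096, c_gold = y_gold − 0.115·k_gold ≈ 23.2721.
Gain: Δc = 23.2721 − 8.4023 ≈ 14.8698.

Δc ≈ 14.870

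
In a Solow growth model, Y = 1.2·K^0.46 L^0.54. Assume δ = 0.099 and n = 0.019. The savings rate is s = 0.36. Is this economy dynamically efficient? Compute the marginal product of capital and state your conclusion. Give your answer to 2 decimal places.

Capital per worker breaks even when investment replaces (n + δ)·k; here n + δ = 0.118.
Steady-state k*: s·A·k^0.46 = 0.118·k gives k* = (0.36·1.2/0.118)^(1/0.54) ≈ 11.0588.
MPK = 0.46·1.2·11.0588^(-0.54) ≈ 0.1508.
MPK > n+δ = 0.118, so the economy is dynamically efficient (under-saving).

dynamically efficient; MPK ≈ 0.15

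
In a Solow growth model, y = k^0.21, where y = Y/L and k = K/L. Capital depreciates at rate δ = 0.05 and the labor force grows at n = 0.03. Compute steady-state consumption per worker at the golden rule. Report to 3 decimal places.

The effective depreciation rate is n + δ = 0.03 + 0.05 = 0.08.
Maximizing c = f(k) − (n+δ)·k gives f'(k) = n+δ, i.e. 0.21·k^(0.21−1) = 0.08, so k_gold = (0.21/0.08)^(1/0.79) ≈ 3.3927.
y_gold = 3.3927^0.21 ≈ 1.2925.
c_gold = y_gold − (n+δ)·k_gold = 1.2925 − 0.08·3.3927 ≈ 1.0210.

c_gold ≈ 1.021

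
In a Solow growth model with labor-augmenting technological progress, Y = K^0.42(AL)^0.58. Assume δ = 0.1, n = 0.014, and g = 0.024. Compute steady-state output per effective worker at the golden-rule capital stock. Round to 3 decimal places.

The effective depreciation rate is n + g + δ = 0.014 + 0.024 + 0.1 = 0.138.
Setting f'(k) = n+g+δ gives 0.42·k^(0.42−1) = 0.138, hence k_gold = (0.42/0.138)^(1/0.58) ≈ 6.8139.
Output: y_gold = k_gold^0.42 = 6.8139^0.42 ≈ 2.2389.

y_gold ≈ 2.239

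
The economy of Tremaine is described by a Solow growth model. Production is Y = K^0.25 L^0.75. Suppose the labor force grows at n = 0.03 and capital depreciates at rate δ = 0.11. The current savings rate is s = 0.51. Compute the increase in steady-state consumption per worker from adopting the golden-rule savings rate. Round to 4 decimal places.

Δc ≈ 0.1560

Break-even investment rate: n + δ = 0.03 + 0.11 = 0.14.
Current steady state (s = 0.51): k* = (0.51/0.14)^(1/0.75) ≈ 5.6052, y* = 5.6052^0.25 ≈ 1.5387, c* = (1−0.51)·1.5387 ≈ 0.7540.
Maximizing c = f(k) − (n+δ)·k gives f'(k) = n+δ, i.e. 0.25·k^(0.25−1) = 0.14, so k_gold = (0.25/0.14)^(1/0.75) ≈ 2.1665.
y_gold = 2.1665^0.25 ≈ 1.2132, c_gold = y_gold − 0.14·k_gold ≈ 0.9099.
Gain: Δc = 0.9099 − 0.7540 ≈ 0.1560.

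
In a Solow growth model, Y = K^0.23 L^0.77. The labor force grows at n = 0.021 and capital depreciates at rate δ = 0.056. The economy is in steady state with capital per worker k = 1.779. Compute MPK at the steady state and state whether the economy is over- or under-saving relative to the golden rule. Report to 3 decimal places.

under-saving; MPK ≈ 0.148

Break-even investment rate: n + δ = 0.021 + 0.056 = 0.077.
MPK = 0.23·k^(0.23−1) = 0.23·1.779^(-0.77) ≈ 0.1476.
MPK > 0.077, so the economy is dynamically efficient (under-saving).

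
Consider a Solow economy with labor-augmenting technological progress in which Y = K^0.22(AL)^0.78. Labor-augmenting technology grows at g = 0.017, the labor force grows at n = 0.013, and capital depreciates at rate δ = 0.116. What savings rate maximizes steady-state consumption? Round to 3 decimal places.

Capital per effective worker breaks even when investment replaces (n + g + δ)·k; here n + g + δ = 0.146.
At the golden rule MPK = n+g+δ, and in any Cobb-Douglas steady state s = (n+g+δ)·k/y = MPK·k/y = capital's share 0.22.

s_gold = 0.220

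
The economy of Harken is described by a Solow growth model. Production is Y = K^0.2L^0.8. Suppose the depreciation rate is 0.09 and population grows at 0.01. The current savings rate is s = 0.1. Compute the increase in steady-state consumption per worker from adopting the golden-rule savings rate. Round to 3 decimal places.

Break-even investment rate: n + δ = 0.01 + 0.09 = 0.1.
Current steady state (s = 0.1): k* = (0.1/0.1)^(1/0.8) ≈ 1.0000, y* = 1.0000^0.2 ≈ 1.0000, c* = (1−0.1)·1.0000 ≈ 0.9000.
At the golden rule the marginal product of capital equals n+δ: 0.2·k^(0.2−1) = 0.1. Solving, k_gold = (0.2/0.1)^(1/0.8) ≈ 2.3784.
y_gold = 2.3784^0.2 ≈ 1.1892, c_gold = y_gold − 0.1·k_gold ≈ 0.9514.
Gain: Δc = 0.9514 − 0.9000 ≈ 0.0514.

Δc ≈ 0.051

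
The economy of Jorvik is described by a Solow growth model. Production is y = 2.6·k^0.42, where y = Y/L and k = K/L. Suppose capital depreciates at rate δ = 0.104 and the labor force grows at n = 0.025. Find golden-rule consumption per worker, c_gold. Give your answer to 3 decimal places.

c_gold ≈ 7.082

Break-even investment rate: n + δ = 0.025 + 0.104 = 0.129.
At the golden rule the marginal product of capital equals n+δ: 0.42·2.6·k^(0.42−1) = 0.129. Solving, k_gold = (0.42·2.6/0.129)^(1/0.58) ≈ 39.7527.
y_gold = 2.6·39.7527^0.42 ≈ 12.2098.
c_gold = y_gold − (n+δ)·k_gold = 12.2098 − 0.129·39.7527 ≈ 7.0817.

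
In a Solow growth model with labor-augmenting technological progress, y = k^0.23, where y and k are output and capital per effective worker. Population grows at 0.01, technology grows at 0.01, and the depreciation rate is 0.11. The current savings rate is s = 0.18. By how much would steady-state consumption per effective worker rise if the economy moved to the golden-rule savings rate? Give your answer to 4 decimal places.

Δc ≈ 0.0094

n + g + δ = 0.01 + 0.01 + 0.11 = 0.13.
Current steady state (s = 0.18): k* = (0.18/0.13)^(1/0.77) ≈ 1.5260, y* = 1.5260^0.23 ≈ 1.1021, c* = (1−0.18)·1.1021 ≈ 0.9037.
At the golden rule the marginal product of capital equals n+g+δ: 0.23·k^(0.23−1) = 0.13. Solving, k_gold = (0.23/0.13)^(1/0.77) ≈ 2.0980.
y_gold = 2.0980^0.23 ≈ 1.1858, c_gold = y_gold − 0.13·k_gold ≈ 0.9131.
Gain: Δc = 0.9131 − 0.9037 ≈ 0.0094.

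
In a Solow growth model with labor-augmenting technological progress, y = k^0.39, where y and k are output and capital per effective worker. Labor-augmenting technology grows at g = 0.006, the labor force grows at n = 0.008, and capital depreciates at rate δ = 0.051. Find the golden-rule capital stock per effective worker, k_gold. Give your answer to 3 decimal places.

k_gold ≈ 18.865

The effective depreciation rate is n + g + δ = 0.008 + 0.006 + 0.051 = 0.065.
Setting f'(k) = n+g+δ gives 0.39·k^(0.39−1) = 0.065, hence k_gold = (0.39/0.065)^(1/0.61) ≈ 18.8650.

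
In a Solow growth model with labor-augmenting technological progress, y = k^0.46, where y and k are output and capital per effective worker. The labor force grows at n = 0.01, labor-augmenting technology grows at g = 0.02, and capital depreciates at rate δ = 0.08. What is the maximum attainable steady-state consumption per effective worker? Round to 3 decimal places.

n + g + δ = 0.01 + 0.02 + 0.08 = 0.11.
Maximizing c = f(k) − (n+g+δ)·k gives f'(k) = n+g+δ, i.e. 0.46·k^(0.46−1) = 0.11, so k_gold = (0.46/0.11)^(1/0.54) ≈ 14.1474.
y_gold = 14.1474^0.46 ≈ 3.3831.
c_gold = y_gold − (n+g+δ)·k_gold = 3.3831 − 0.11·14.1474 ≈ 1.8269.

c_gold ≈ 1.827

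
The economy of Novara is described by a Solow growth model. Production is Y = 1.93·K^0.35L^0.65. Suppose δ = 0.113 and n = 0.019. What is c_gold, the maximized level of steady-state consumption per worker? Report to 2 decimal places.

c_gold ≈ 3.02

Capital per worker breaks even when investment replaces (n + δ)·k; here n + δ = 0.132.
Golden rule sets MPK = n+δ: 0.35·1.93·k^(0.35−1) = 0.132, so k_gold = (0.35·1.93/0.132)^(1/0.65) ≈ 12.3267.
y_gold = 1.93·12.3267^0.35 ≈ 4.6489.
c_gold = y_gold − (n+δ)·k_gold = 4.6489 − 0.132·12.3267 ≈ 3.0218.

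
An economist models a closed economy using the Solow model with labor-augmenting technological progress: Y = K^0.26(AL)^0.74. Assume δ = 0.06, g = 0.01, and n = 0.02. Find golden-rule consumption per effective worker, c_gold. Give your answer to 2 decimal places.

Capital per effective worker breaks even when investment replaces (n + g + δ)·k; here n + g + δ = 0.09.
Setting f'(k) = n+g+δ gives 0.26·k^(0.26−1) = 0.09, hence k_gold = (0.26/0.09)^(1/0.74) ≈ 4.1938.
y_gold = 4.1938^0.26 ≈ 1.4517.
c_gold = y_gold − (n+g+δ)·k_gold = 1.4517 − 0.09·4.1938 ≈ 1.0743.

c_gold ≈ 1.07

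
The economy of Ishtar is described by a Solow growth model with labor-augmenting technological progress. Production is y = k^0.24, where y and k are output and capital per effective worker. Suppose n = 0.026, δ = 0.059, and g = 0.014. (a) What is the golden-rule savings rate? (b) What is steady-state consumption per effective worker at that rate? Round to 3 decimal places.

(a) s_gold = 0.240; (b) c_gold ≈ 1.005

Break-even investment rate: n + g + δ = 0.026 + 0.014 + 0.059 = 0.099.
For Cobb-Douglas, s_gold equals capital's share: s_gold = 0.24.
At the golden rule the marginal product of capital equals n+g+δ: 0.24·k^(0.24−1) = 0.099. Solving, k_gold = (0.24/0.099)^(1/0.76) ≈ 3.2064.
y_gold = 3.2064^0.24 ≈ 1.3227; c_gold = (1−0.24)·y_gold ≈ 1.0052.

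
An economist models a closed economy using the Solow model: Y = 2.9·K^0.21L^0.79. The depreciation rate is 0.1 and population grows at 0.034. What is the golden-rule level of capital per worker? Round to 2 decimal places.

k_gold ≈ 6.80

Break-even investment rate: n + δ = 0.034 + 0.1 = 0.134.
At the golden rule the marginal product of capital equals n+δ: 0.21·2.9·k^(0.21−1) = 0.134. Solving, k_gold = (0.21·2.9/0.134)^(1/0.79) ≈ 6.7966.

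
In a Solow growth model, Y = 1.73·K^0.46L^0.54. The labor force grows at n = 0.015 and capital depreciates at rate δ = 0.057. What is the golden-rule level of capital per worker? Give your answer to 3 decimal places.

The effective depreciation rate is n + δ = 0.015 + 0.057 = 0.072.
Setting f'(k) = n+δ gives 0.46·1.73·k^(0.46−1) = 0.072, hence k_gold = (0.46·1.73/0.072)^(1/0.54) ≈ 85.5765.

k_gold ≈ 85.576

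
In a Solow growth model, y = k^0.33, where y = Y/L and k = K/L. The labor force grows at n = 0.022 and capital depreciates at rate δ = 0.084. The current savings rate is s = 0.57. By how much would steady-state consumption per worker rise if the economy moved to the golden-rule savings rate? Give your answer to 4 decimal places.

Δc ≈ 0.1875

n + δ = 0.022 + 0.084 = 0.106.
Current steady state (s = 0.57): k* = (0.57/0.106)^(1/0.67) ≈ 12.3141, y* = 12.3141^0.33 ≈ 2.2900, c* = (1−0.57)·2.2900 ≈ 0.9847.
Maximizing c = f(k) − (n+δ)·k gives f'(k) = n+δ, i.e. 0.33·k^(0.33−1) = 0.106, so k_gold = (0.33/0.106)^(1/0.67) ≈ 5.4467.
y_gold = 5.4467^0.33 ≈ 1.7495, c_gold = y_gold − 0.106·k_gold ≈ 1.1722.
Gain: Δc = 1.1722 − 0.9847 ≈ 0.1875.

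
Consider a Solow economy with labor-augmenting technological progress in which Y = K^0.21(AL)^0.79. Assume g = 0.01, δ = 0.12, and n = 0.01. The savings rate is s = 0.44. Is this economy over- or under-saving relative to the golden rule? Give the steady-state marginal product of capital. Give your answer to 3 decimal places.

Break-even investment rate: n + g + δ = 0.01 + 0.01 + 0.12 = 0.14.
Steady-state k*: s·k^0.21 = 0.14·k gives k* = (0.44/0.14)^(1/0.79) ≈ 4.2611.
MPK = 0.21·4.2611^(-0.79) ≈ 0.0668.
MPK < n+g+δ = 0.14, so the economy is dynamically inefficient (over-saving).

over-saving; MPK ≈ 0.067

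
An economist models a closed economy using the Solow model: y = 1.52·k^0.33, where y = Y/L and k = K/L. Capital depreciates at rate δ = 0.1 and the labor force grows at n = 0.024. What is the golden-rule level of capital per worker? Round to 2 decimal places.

The effective depreciation rate is n + δ = 0.024 + 0.1 = 0.124.
Golden rule sets MPK = n+δ: 0.33·1.52·k^(0.33−1) = 0.124, so k_gold = (0.33·1.52/0.124)^(1/0.67) ≈ 8.0515.

k_gold ≈ 8.05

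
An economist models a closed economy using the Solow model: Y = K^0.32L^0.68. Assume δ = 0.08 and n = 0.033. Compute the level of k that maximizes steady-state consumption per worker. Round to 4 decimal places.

The effective depreciation rate is n + δ = 0.033 + 0.08 = 0.113.
Maximizing c = f(k) − (n+δ)·k gives f'(k) = n+δ, i.e. 0.32·k^(0.32−1) = 0.113, so k_gold = (0.32/0.113)^(1/0.68) ≈ 4.6218.

k_gold ≈ 4.6218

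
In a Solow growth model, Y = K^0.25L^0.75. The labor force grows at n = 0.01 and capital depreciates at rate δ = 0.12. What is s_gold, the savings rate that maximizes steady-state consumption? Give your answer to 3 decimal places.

s_gold = 0.250

n + δ = 0.01 + 0.12 = 0.13.
At the golden rule MPK = n+δ, and in any Cobb-Douglas steady state s = (n+δ)·k/y = MPK·k/y = capital's share 0.25.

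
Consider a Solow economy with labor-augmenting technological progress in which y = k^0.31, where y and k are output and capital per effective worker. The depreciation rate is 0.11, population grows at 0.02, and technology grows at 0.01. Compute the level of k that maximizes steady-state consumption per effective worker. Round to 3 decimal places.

k_gold ≈ 3.165

Break-even investment rate: n + g + δ = 0.02 + 0.01 + 0.11 = 0.14.
Golden rule sets MPK = n+g+δ: 0.31·k^(0.31−1) = 0.14, so k_gold = (0.31/0.14)^(1/0.69) ≈ 3.1647.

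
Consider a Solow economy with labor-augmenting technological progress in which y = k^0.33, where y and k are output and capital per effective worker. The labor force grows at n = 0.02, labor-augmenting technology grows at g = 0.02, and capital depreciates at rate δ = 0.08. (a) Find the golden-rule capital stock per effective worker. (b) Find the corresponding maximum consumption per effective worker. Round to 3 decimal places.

(a) k_gold ≈ 4.526; (b) c_gold ≈ 1.103

n + g + δ = 0.02 + 0.02 + 0.08 = 0.12.
Setting f'(k) = n+g+δ gives 0.33·k^(0.33−1) = 0.12, hence k_gold = (0.33/0.12)^(1/0.67) ≈ 4.5261.
y_gold = 4.5261^0.33 ≈ 1.6458; c_gold = y_gold − 0.12·k_gold ≈ 1.1027.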